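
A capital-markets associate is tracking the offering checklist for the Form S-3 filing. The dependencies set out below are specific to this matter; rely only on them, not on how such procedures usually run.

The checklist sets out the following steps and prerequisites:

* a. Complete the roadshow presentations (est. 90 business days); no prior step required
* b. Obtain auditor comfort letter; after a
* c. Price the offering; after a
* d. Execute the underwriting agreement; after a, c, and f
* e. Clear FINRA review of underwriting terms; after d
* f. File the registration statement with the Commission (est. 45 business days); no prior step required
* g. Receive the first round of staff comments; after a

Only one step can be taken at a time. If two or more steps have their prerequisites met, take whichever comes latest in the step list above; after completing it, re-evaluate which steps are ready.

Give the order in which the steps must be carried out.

f and a have no prerequisites; f is listed later, so f is first.
a is the only step now ready → a.
Ready: g, c and b. g is listed later → g.
c and b are both available; c is listed later → c.
d and b are both available; d is listed later → d.
e now also ready, so the ready set is {e, b}; e is listed later → e.
b needed a, now all done → b.

f, a, g, c, d, e, b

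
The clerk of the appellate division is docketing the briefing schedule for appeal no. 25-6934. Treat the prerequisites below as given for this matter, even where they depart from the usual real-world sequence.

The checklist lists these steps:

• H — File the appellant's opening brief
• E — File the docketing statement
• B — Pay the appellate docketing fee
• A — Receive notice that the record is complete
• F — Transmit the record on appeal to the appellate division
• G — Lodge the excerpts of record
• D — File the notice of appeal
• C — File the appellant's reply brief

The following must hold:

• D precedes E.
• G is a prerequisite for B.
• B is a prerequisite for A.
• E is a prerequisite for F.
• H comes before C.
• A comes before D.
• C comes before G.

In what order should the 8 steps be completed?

H → C → G → B → A → D → E → F

H has no prerequisites → H first.
C needed H, now all done → C.
Next only G has its prerequisites met → G.
Next only B has its prerequisites met → B.
A is the only step now ready → A.
D needed A, now all done → D.
E needed D, now all done → E.
F is the only step now ready → F.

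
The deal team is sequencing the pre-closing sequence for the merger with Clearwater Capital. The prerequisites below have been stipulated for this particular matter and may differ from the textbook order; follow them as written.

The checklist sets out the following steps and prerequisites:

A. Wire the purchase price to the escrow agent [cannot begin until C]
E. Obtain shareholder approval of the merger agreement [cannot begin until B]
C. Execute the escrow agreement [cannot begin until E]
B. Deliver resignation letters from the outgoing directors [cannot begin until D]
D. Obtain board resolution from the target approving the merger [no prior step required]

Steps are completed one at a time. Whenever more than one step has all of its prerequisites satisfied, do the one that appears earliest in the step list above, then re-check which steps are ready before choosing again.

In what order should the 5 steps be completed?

D is the only step with nothing outstanding, so it goes first.
B is the only step now ready → B.
Next only E has its prerequisites met → E.
C needed E, now all done → C.
A needed C, now all done → A.

D B E C A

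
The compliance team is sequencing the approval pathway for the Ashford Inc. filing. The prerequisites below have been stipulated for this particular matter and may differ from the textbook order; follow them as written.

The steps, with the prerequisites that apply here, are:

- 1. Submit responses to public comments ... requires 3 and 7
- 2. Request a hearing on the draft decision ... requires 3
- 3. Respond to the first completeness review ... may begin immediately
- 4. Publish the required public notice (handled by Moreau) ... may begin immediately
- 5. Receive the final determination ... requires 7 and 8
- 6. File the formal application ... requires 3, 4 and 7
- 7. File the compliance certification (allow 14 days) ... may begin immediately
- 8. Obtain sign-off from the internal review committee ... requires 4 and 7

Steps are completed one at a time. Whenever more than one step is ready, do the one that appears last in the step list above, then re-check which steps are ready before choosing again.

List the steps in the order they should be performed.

Nothing is required for 7, 4 and 3. 7 is listed later → 7 first.
Ready: 4 and 3. 4 is listed later → 4.
Ready: 8 and 3. 8 is listed later → 8.
Ready: 5 and 3. 5 is listed later → 5.
That leaves 3 as the only ready step → 3.
6, 2 and 1 are all available; 6 is listed later → 6.
2 and 1 are both available; 2 is listed later → 2.
Next only 1 has its prerequisites met → 1.

7, 4, 8, 5, 3, 6, 2, 1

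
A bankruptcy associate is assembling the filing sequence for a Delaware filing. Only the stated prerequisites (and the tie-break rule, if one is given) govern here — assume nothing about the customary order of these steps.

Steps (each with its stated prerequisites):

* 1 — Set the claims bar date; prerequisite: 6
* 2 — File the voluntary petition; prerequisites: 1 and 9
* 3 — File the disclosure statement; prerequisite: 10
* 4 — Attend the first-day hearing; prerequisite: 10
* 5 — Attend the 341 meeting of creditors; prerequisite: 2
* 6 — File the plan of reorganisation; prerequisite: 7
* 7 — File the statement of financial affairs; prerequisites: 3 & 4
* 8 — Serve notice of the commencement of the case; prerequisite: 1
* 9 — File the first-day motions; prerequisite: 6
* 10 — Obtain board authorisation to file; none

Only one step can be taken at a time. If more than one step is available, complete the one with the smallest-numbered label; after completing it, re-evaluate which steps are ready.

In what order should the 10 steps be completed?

10 has no prerequisites → 10 first.
3 and 4 are both available; 3 has the earlier label → 3.
Next only 4 has its prerequisites met → 4.
That leaves 7 as the only ready step → 7.
6 needed 7, now all done → 6.
Now 1 and 9 have their prerequisites met. 1 has the earlier label, so 1 next.
8 now also ready, so the ready set is {8, 9}; 8 has the earlier label → 8.
That leaves 9 as the only ready step → 9.
2 needed 1 and 9, now all done → 2.
5 is the only step now ready → 5.

10, 3, 4, 7, 6, 1, 8, 9, 2, 5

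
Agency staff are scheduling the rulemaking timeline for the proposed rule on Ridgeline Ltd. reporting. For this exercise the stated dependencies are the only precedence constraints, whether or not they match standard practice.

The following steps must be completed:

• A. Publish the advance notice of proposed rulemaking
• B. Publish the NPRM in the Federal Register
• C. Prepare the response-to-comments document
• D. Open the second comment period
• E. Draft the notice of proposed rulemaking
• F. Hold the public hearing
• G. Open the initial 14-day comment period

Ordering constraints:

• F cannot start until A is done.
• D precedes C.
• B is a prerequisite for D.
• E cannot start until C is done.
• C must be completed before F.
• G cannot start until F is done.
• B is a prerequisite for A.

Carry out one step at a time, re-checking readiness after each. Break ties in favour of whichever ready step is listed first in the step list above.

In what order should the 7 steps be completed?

B is the only step with nothing outstanding, so it goes first.
A and D are both available; A is listed earlier → A.
Next only D has its prerequisites met → D.
C needed D, now all done → C.
Now E and F have their prerequisites met. E is listed earlier, so E next.
F needed A and C, now all done → F.
G is the only step now ready → G.

B, A, D, C, E, F, G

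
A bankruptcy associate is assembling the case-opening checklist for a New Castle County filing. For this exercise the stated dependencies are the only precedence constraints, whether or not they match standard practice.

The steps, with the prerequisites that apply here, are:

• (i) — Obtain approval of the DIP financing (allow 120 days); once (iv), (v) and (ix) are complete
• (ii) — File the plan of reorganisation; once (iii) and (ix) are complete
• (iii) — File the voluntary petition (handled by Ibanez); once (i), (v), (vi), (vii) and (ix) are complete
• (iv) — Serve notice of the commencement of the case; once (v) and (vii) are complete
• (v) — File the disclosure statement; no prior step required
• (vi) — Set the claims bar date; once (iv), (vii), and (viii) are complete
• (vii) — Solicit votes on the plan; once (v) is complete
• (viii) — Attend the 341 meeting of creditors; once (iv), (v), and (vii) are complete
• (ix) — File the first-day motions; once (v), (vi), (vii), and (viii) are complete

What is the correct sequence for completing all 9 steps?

(v) (vii) (iv) (viii) (vi) (ix) (i) (iii) (ii)

Only (v) has no prerequisites, so it is first.
(vii) needed (v), now all done → (vii).
(iv) is the only step now ready → (iv).
(viii) needed (iv), (v) and (vii), now all done → (viii).
(vi) needed (iv), (vii) and (viii), now all done → (vi).
That leaves (ix) as the only ready step → (ix).
Next only (i) has its prerequisites met → (i).
(iii) needed (i), (v), (vi), (vii) and (ix), now all done → (iii).
Next only (ii) has its prerequisites met → (ii).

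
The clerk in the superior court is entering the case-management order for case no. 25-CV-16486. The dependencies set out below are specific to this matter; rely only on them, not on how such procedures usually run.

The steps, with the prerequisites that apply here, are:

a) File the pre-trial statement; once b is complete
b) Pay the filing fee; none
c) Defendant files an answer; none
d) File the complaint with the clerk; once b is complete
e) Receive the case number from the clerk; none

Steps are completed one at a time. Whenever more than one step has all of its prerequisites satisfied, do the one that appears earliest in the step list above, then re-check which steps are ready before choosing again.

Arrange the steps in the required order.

Nothing is required for b, c and e. b is listed earlier → b first.
a, c, d and e are all available; a is listed earlier → a.
Ready: c, d and e. c is listed earlier → c.
Ready: d and e. d is listed earlier → d.
Next only e has its prerequisites met → e.

b → a → c → d → e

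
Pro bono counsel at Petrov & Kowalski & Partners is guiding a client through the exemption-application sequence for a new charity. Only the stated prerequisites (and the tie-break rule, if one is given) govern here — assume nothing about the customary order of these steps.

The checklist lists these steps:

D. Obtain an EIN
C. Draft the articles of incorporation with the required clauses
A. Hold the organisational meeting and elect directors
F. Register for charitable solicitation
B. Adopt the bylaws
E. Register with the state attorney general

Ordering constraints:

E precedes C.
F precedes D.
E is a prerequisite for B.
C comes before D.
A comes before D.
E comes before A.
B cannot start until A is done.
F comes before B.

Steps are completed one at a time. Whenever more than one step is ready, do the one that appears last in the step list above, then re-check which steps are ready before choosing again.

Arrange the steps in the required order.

E, F, A, B, C, D

Nothing is required for E and F. E is listed later → E first.
A and C now also ready, so the ready set is {F, A, C}; F is listed later → F.
Ready: A and C. A is listed later → A.
B now also ready, so the ready set is {B, C}; B is listed later → B.
That leaves C as the only ready step → C.
D is the only step now ready → D.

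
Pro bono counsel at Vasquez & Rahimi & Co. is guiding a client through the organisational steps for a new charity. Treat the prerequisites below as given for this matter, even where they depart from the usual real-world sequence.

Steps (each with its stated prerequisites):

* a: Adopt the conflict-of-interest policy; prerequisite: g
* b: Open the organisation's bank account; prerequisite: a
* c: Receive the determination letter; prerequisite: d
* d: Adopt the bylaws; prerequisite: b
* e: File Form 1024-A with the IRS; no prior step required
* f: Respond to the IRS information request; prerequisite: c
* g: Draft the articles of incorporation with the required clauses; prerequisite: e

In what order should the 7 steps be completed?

e is the only step with nothing outstanding, so it goes first.
g needed e, now all done → g.
Next only a has its prerequisites met → a.
b needed a, now all done → b.
d needed b, now all done → d.
c needed d, now all done → c.
f needed c, now all done → f.

e, g, a, b, d, c, f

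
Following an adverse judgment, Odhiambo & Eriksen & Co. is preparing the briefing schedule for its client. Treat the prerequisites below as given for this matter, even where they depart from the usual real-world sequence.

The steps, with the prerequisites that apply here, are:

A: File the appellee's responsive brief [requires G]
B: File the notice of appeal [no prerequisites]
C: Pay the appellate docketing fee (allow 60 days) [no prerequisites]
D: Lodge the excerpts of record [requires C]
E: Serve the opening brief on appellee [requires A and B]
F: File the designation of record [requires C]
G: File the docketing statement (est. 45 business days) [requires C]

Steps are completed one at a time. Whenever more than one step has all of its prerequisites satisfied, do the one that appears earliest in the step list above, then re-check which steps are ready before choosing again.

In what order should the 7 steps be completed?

B → C → D → F → G → A → E

Nothing is required for B and C. B is listed earlier → B first.
That leaves C as the only ready step → C.
Ready: D, F and G. D is listed earlier → D.
Ready: F and G. F is listed earlier → F.
Next only G has its prerequisites met → G.
Next only A has its prerequisites met → A.
E needed A and B, now all done → E.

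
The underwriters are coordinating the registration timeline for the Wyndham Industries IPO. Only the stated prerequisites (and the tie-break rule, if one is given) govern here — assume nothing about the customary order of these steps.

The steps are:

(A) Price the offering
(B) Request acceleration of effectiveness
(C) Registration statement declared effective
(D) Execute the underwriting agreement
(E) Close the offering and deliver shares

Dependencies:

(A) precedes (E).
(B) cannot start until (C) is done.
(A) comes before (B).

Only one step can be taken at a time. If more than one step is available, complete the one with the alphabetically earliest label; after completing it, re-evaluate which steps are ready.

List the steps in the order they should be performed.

(A) (C) (B) (D) (E)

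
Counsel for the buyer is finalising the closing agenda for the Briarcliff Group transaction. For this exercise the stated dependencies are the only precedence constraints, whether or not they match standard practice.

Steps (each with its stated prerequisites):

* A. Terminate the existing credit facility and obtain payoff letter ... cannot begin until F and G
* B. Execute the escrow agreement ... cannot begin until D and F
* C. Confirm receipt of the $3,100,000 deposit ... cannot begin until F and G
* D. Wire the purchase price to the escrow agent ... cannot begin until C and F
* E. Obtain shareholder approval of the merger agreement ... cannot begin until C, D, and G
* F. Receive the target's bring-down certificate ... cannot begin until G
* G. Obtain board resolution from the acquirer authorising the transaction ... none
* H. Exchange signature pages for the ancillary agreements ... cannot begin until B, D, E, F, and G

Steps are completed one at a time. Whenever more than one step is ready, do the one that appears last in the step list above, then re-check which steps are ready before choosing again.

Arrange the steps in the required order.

G → F → C → D → E → B → H → A

G has no prerequisites → G first.
That leaves F as the only ready step → F.
C and A are both available; C is listed later → C.
Ready: D and A. D is listed later → D.
Now E, B and A have their prerequisites met. E is listed later, so E next.
B and A are both available; B is listed later → B.
H now also ready, so the ready set is {H, A}; H is listed later → H.
A needed G and F, now all done → A.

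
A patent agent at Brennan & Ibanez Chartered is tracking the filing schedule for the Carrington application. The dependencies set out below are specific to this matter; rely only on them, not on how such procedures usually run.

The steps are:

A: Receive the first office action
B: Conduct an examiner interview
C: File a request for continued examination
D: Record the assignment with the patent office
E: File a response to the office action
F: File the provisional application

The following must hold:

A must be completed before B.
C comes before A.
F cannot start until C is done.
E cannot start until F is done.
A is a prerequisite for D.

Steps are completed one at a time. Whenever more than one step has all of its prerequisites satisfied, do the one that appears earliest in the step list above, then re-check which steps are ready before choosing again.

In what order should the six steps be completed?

C has no prerequisites → C first.
Now A and F have their prerequisites met. A is listed earlier, so A next.
B and D now also ready, so the ready set is {B, D, F}; B is listed earlier → B.
Ready: D and F. D is listed earlier → D.
F needed C, now all done → F.
That leaves E as the only ready step → E.

C, A, B, D, F, E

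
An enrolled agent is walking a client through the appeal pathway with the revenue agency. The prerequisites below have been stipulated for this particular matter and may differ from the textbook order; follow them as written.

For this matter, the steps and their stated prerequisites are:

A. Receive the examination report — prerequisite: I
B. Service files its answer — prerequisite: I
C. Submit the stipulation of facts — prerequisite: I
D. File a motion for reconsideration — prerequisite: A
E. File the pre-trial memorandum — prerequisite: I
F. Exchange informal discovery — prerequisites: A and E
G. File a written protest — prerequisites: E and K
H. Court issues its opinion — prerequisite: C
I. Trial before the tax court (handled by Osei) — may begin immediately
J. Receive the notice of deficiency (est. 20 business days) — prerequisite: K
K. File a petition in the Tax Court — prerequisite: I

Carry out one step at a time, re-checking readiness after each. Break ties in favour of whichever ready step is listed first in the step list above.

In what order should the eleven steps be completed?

Only I has no prerequisites, so it is first.
Ready: A, B, C, E and K. A is listed earlier → A.
Now B, C, D, E and K have their prerequisites met. B is listed earlier, so B next.
Ready: C, D, E and K. C is listed earlier → C.
Now D, E, H and K have their prerequisites met. D is listed earlier, so D next.
E, H and K are all available; E is listed earlier → E.
Ready: F, H and K. F is listed earlier → F.
H and K are both available; H is listed earlier → H.
K is the only step now ready → K.
Ready: G and J. G is listed earlier → G.
That leaves J as the only ready step → J.

I, A, B, C, D, E, F, H, K, G, J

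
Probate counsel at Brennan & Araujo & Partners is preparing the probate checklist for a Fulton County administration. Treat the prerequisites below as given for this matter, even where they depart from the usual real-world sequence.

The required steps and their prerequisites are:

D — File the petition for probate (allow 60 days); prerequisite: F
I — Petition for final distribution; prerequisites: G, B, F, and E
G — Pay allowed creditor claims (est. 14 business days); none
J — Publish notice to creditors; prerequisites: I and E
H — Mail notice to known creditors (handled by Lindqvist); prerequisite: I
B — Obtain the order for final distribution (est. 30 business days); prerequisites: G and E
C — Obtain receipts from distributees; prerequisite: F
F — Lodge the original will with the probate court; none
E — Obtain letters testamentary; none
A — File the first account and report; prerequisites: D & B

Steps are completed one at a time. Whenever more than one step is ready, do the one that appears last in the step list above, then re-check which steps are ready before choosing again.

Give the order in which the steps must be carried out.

E, F and G have no prerequisites; E is listed later, so E is first.
Now F and G have their prerequisites met. F is listed later, so F next.
C and D now also ready, so the ready set is {C, G, D}; C is listed later → C.
Now G and D have their prerequisites met. G is listed later, so G next.
B now also ready, so the ready set is {B, D}; B is listed later → B.
I now also ready, so the ready set is {I, D}; I is listed later → I.
H and J now also ready, so the ready set is {H, J, D}; H is listed later → H.
Ready: J and D. J is listed later → J.
D needed F, now all done → D.
That leaves A as the only ready step → A.

E → F → C → G → B → I → H → J → D → A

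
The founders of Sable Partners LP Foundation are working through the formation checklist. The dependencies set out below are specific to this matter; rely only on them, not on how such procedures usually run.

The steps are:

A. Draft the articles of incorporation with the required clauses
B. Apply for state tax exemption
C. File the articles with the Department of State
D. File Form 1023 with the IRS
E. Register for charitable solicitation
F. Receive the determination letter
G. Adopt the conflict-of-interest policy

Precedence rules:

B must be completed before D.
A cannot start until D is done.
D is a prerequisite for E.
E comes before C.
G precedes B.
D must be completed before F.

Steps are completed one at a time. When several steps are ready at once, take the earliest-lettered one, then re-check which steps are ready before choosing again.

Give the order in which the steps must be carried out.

G is the only step with nothing outstanding, so it goes first.
B needed G, now all done → B.
That leaves D as the only ready step → D.
Ready: A, E and F. A has the earlier label → A.
E and F are both available; E has the earlier label → E.
Ready: C and F. C has the earlier label → C.
F is the only step now ready → F.

G, B, D, A, E, C, F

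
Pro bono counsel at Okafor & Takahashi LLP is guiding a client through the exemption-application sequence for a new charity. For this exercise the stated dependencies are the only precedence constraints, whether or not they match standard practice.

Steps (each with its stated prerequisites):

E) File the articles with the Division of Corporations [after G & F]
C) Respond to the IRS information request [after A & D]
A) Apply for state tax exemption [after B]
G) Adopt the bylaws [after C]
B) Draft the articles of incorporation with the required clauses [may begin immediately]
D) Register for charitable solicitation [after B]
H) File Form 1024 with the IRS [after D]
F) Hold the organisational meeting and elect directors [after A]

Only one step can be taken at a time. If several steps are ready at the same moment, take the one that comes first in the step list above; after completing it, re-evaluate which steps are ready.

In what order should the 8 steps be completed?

B, A, D, C, G, H, F, E

B has no prerequisites → B first.
A and D are both available; A is listed earlier → A.
D and F are both available; D is listed earlier → D.
Ready: C, H and F. C is listed earlier → C.
Now G, H and F have their prerequisites met. G is listed earlier, so G next.
H and F are both available; H is listed earlier → H.
F is the only step now ready → F.
E needed G and F, now all done → E.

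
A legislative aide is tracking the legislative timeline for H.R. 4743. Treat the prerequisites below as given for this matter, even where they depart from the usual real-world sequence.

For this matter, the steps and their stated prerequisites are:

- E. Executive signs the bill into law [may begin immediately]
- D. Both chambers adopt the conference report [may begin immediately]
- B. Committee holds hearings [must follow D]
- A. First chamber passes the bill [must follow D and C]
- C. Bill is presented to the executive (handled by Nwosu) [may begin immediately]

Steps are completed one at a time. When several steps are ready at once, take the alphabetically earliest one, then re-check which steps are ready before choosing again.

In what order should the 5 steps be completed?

C, D, A, B, E

C, D and E have no prerequisites; C has the earlier label, so C is first.
D and E are both available; D has the earlier label → D.
Ready: A, B and E. A has the earlier label → A.
Ready: B and E. B has the earlier label → B.
E is the only step now ready → E.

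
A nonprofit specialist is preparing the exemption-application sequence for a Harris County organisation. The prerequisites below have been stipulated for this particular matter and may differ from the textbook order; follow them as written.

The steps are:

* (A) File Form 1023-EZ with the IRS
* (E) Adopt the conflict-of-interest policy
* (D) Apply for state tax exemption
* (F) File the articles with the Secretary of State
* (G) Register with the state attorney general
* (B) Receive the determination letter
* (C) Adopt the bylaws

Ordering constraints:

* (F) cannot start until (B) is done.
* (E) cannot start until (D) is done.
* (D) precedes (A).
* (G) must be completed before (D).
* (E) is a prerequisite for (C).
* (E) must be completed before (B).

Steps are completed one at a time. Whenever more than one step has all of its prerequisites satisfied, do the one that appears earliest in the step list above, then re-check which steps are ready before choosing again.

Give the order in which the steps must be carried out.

(G) → (D) → (A) → (E) → (B) → (F) → (C)

Only (G) has no prerequisites, so it is first.
(D) is the only step now ready → (D).
Ready: (A) and (E). (A) is listed earlier → (A).
(E) is the only step now ready → (E).
Now (B) and (C) have their prerequisites met. (B) is listed earlier, so (B) next.
Ready: (F) and (C). (F) is listed earlier → (F).
That leaves (C) as the only ready step → (C).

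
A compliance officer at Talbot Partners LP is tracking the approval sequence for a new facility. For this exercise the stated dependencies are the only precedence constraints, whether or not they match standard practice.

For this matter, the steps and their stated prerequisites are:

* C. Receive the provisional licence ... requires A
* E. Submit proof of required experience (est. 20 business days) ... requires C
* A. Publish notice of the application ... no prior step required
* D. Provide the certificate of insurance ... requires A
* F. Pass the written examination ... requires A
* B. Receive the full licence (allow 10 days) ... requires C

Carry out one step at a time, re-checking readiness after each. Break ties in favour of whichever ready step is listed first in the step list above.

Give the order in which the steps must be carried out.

A is the only step with nothing outstanding, so it goes first.
C, D and F are all available; C is listed earlier → C.
Now E, D, F and B have their prerequisites met. E is listed earlier, so E next.
Now D, F and B have their prerequisites met. D is listed earlier, so D next.
Ready: F and B. F is listed earlier → F.
B needed C, now all done → B.

A C E D F B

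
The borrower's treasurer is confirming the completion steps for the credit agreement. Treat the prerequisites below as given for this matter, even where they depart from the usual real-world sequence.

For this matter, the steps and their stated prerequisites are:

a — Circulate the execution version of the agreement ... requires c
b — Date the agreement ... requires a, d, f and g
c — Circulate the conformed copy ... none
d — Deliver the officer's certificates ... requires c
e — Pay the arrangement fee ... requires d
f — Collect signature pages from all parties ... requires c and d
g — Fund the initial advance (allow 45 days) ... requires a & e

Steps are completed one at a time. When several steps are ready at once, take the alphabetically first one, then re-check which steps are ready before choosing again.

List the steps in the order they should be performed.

c, a, d, e, f, g, b

Only c has no prerequisites, so it is first.
Now a and d have their prerequisites met. a has the earlier label, so a next.
d is the only step now ready → d.
e and f are both available; e has the earlier label → e.
f and g are both available; f has the earlier label → f.
g needed a and e, now all done → g.
b needed a, d, f and g, now all done → b.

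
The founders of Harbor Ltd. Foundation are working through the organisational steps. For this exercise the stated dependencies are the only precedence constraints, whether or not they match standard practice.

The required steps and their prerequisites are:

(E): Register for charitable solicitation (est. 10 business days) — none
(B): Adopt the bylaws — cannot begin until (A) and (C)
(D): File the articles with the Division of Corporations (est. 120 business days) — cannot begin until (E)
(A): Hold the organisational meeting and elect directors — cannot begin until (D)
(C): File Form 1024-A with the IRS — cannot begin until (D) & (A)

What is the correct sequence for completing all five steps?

Only (E) has no prerequisites, so it is first.
Next only (D) has its prerequisites met → (D).
(A) needed (D), now all done → (A).
Next only (C) has its prerequisites met → (C).
(B) needed (A) and (C), now all done → (B).

(E) → (D) → (A) → (C) → (B)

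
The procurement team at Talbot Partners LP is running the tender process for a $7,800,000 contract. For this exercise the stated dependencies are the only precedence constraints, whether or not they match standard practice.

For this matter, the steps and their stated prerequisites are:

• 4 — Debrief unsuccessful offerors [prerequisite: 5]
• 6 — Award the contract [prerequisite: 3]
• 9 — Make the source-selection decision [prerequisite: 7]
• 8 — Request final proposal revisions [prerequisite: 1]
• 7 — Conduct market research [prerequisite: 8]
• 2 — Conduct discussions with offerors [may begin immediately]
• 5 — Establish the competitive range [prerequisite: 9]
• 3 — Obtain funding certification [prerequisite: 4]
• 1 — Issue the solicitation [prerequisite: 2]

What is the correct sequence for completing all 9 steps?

2 has no prerequisites → 2 first.
That leaves 1 as the only ready step → 1.
8 is the only step now ready → 8.
7 is the only step now ready → 7.
9 is the only step now ready → 9.
5 needed 9, now all done → 5.
4 is the only step now ready → 4.
3 is the only step now ready → 3.
6 needed 3, now all done → 6.

2, 1, 8, 7, 9, 5, 4, 3, 6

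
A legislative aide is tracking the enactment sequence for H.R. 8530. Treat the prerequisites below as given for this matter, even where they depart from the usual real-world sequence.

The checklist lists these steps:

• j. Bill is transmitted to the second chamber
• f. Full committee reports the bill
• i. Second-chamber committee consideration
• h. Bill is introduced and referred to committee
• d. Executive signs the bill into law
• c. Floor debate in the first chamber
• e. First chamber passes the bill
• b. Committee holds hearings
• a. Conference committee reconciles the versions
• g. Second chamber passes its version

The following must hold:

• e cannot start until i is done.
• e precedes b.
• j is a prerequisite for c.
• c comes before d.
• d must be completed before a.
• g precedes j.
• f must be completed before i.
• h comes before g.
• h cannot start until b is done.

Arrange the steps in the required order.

f → i → e → b → h → g → j → c → d → a

f has no prerequisites → f first.
Next only i has its prerequisites met → i.
e needed i, now all done → e.
Next only b has its prerequisites met → b.
Next only h has its prerequisites met → h.
g needed h, now all done → g.
j needed g, now all done → j.
c is the only step now ready → c.
d is the only step now ready → d.
Next only a has its prerequisites met → a.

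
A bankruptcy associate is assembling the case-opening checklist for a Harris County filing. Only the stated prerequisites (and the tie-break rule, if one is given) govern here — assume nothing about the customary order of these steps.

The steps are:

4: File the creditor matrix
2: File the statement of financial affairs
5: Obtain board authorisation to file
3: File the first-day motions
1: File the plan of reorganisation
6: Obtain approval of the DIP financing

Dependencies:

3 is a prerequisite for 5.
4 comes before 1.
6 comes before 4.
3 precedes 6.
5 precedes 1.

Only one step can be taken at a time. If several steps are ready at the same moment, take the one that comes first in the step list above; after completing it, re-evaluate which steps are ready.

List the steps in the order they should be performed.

2 → 3 → 5 → 6 → 4 → 1

Nothing is required for 2 and 3. 2 is listed earlier → 2 first.
Next only 3 has its prerequisites met → 3.
5 and 6 are both available; 5 is listed earlier → 5.
Next only 6 has its prerequisites met → 6.
4 needed 6, now all done → 4.
1 needed 4 and 5, now all done → 1.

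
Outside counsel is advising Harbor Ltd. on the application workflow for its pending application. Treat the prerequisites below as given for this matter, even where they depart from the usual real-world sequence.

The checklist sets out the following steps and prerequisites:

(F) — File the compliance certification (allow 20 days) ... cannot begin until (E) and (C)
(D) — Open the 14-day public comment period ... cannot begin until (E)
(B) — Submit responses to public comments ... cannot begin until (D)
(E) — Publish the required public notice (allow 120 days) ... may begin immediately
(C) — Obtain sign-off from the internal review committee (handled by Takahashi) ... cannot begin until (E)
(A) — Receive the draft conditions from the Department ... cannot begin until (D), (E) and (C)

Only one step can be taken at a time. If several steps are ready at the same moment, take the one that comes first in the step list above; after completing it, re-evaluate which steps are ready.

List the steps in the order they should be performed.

(E), (D), (B), (C), (F), (A)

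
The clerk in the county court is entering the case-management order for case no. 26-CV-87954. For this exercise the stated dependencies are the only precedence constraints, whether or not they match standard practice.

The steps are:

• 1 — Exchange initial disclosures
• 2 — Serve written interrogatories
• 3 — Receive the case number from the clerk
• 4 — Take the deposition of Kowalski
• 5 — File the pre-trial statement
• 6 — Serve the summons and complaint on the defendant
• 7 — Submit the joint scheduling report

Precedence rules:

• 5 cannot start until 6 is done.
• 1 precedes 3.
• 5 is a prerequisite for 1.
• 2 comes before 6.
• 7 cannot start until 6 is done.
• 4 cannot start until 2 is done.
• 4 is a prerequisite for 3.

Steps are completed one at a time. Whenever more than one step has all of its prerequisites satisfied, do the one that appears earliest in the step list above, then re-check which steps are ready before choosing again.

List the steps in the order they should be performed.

2 has no prerequisites → 2 first.
4 and 6 are both available; 4 is listed earlier → 4.
6 needed 2, now all done → 6.
Ready: 5 and 7. 5 is listed earlier → 5.
Now 1 and 7 have their prerequisites met. 1 is listed earlier, so 1 next.
3 now also ready, so the ready set is {3, 7}; 3 is listed earlier → 3.
7 needed 6, now all done → 7.

2 → 4 → 6 → 5 → 1 → 3 → 7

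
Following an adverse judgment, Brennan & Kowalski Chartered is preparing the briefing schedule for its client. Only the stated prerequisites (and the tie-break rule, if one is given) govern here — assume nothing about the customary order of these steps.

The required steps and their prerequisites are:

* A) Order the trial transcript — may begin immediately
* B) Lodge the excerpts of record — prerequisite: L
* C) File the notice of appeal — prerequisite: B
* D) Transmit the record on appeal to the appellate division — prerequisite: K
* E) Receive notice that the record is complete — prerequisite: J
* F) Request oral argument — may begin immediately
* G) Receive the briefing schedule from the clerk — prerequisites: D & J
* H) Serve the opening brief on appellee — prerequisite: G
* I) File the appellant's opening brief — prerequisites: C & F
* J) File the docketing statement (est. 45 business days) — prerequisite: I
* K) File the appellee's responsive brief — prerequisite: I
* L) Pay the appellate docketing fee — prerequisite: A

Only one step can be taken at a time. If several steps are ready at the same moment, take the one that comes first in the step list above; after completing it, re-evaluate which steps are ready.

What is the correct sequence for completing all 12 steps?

A and F have no prerequisites; A is listed earlier, so A is first.
L now also ready, so the ready set is {F, L}; F is listed earlier → F.
L needed A, now all done → L.
B is the only step now ready → B.
That leaves C as the only ready step → C.
I is the only step now ready → I.
J and K are both available; J is listed earlier → J.
Now E and K have their prerequisites met. E is listed earlier, so E next.
K needed I, now all done → K.
Next only D has its prerequisites met → D.
G needed D and J, now all done → G.
H is the only step now ready → H.

A, F, L, B, C, I, J, E, K, D, G, H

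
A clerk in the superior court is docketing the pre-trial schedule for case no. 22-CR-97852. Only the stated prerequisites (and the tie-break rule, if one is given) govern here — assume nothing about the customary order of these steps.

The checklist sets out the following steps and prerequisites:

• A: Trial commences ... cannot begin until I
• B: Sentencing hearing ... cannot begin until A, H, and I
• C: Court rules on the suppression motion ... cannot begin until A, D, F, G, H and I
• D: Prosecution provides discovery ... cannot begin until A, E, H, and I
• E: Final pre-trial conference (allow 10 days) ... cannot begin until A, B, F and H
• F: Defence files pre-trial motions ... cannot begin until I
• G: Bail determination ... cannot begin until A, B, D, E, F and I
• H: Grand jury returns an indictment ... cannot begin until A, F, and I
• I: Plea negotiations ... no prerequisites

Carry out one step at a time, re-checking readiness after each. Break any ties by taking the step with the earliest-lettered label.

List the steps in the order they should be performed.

I has no prerequisites → I first.
Now A and F have their prerequisites met. A has the earlier label, so A next.
F needed I, now all done → F.
H needed A, F and I, now all done → H.
B needed A, H and I, now all done → B.
E needed A, B, F and H, now all done → E.
That leaves D as the only ready step → D.
Next only G has its prerequisites met → G.
C needed A, D, F, G, H and I, now all done → C.

I, A, F, H, B, E, D, G, C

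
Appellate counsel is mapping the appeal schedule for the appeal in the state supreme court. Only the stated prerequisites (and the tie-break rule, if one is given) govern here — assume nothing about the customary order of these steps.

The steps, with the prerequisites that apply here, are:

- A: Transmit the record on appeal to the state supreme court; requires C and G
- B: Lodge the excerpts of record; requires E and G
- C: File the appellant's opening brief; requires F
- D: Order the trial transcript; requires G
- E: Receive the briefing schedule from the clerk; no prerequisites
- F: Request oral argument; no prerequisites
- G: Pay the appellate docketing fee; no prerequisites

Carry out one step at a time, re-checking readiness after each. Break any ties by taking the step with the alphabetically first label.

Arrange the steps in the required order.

E F C G A B D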